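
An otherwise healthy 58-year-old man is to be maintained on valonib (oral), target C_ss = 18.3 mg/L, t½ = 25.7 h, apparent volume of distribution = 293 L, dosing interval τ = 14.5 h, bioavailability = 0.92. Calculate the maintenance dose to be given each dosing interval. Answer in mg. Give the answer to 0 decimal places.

k = ln2 / t½ = 0.693147 / 25.7 = 0.02697 h⁻¹
CL = k × Vd = 0.02697 × 293 = 7.902 L/h
At steady state, F × (Dose/τ) = Css × CL.
Dose = Css × CL × τ / F = 18.3 × 7.902 × 14.5 / 0.92 = 2279 mg

2279 mg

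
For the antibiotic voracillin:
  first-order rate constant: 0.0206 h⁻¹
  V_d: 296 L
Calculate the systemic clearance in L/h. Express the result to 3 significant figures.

6.10 L/h

CL = k × Vd = 0.0206 × 296 = 6.098 L/h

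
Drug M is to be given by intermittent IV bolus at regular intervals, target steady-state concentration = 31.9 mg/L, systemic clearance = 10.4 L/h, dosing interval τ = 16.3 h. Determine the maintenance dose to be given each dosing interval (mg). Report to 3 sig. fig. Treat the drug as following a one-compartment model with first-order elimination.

5410 mg

At steady state, Dose/τ = Css × CL.
Dose = Css × CL × τ = 31.9 × 10.40 × 16.3 = 5408 mg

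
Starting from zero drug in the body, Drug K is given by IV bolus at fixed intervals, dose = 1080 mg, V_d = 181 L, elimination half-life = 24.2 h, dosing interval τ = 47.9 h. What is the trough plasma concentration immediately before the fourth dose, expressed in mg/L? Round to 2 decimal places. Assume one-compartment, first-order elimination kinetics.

1.99 mg/L

C₀ per dose = Dose / Vd = 1080 / 181 = 5.967 mg/L
k = ln2 / t½ = 0.693147 / 24.2 = 0.02864 h⁻¹
Fraction remaining after one interval: r = e^(−kτ) = e^(−0.02864 × 47.9) = 0.2536
Before dose 4, 3 doses have been given (aged 1τ, 2τ, 3τ).
C_trough = C₀ × (r + r² + … + r^3) = C₀ × r(1−r^3)/(1−r)
        = 5.967 × 0.2536 × (1 − 0.01631) / (1 − 0.2536) = 1.994 mg/L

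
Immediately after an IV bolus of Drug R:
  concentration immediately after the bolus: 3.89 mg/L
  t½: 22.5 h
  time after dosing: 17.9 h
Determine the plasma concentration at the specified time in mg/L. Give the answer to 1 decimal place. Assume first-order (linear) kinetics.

2.2 mg/L

k = ln2 / t½ = 0.693147 / 22.5 = 0.03081 h⁻¹
C = C₀ · e^(−k·t) = 3.890 × e^(−0.03081 × 17.9)
  = 3.890 × 0.5761 = 2.241 mg/L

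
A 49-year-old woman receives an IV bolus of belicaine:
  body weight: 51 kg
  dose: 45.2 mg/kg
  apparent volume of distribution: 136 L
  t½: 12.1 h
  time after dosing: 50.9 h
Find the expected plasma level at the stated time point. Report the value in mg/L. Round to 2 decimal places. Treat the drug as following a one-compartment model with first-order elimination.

Total dose = 45.2 × 51 = 2305 mg
C₀ = Dose / Vd = 2305 / 136 = 16.95 mg/L
k = ln2 / t½ = 0.693147 / 12.1 = 0.05728 h⁻¹
C = C₀ · e^(−k·t) = 16.95 × e^(−0.05728 × 50.9)
  = 16.95 × 0.05417 = 0.9182 mg/L

0.92 mg/L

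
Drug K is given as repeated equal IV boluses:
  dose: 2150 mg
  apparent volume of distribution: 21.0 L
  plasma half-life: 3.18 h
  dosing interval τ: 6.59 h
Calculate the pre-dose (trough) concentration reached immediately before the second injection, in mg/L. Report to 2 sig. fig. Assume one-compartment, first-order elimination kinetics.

C₀ per dose = Dose / Vd = 2150 / 21.0 = 102.4 mg/L
k = ln2 / t½ = 0.693147 / 3.18 = 0.2180 h⁻¹
Fraction remaining after one interval: r = e^(−kτ) = e^(−0.2180 × 6.59) = 0.2377
Before dose 2, 1 dose has been given (aged 1τ).
C_trough = C₀ × r = 102.4 × 0.2377 = 24.34 mg/L

24 mg/L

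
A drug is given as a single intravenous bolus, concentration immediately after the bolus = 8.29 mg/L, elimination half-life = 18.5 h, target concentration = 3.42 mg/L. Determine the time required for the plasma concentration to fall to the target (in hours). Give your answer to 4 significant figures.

k = ln2 / t½ = 0.693147 / 18.5 = 0.03747 h⁻¹
t = ln(C₀ / C) / k = ln(8.290 / 3.42) / 0.03747
  = ln(2.424) / 0.03747 = 0.8854 / 0.03747 = 23.63 h

23.63 h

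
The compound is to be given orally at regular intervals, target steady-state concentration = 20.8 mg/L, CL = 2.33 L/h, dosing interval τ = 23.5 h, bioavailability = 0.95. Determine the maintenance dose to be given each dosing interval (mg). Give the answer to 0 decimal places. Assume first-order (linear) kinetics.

At steady state, F × (Dose/τ) = Css × CL.
Dose = Css × CL × τ / F = 20.8 × 2.330 × 23.5 / 0.95 = 1199 mg

1199 mg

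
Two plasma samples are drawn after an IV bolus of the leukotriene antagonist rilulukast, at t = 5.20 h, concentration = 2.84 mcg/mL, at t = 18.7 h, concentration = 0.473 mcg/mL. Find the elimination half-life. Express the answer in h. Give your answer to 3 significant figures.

5.22 h

k = ln(C₁/C₂) / (t₂ − t₁) = ln(2.84/0.473) / (18.7 − 5.20)
  = 1.792 / 13.50 = 0.1327 h⁻¹
t½ = ln2 / k = 0.693147 / 0.1327 = 5.223 h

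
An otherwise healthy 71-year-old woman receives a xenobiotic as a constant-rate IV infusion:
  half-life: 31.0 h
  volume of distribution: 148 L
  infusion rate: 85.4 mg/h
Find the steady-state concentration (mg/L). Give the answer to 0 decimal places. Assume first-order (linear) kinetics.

k = ln2 / t½ = 0.693147 / 31.0 = 0.02236 h⁻¹
CL = k × Vd = 0.02236 × 148 = 3.309 L/h
At steady state Css = R₀ / CL = 85.4 / 3.309 = 25.81 mg/L

26 mg/L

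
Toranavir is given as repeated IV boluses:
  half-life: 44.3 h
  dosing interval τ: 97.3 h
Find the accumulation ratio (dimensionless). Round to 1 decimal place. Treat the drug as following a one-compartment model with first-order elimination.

k = ln2 / t½ = 0.693147 / 44.3 = 0.01565 h⁻¹
e^(−kτ) = e^(−0.01565 × 97.3) = 0.2181
Accumulation ratio R = 1 / (1 − e^(−kτ)) = 1 / (1 − 0.2181) = 1.279

1.3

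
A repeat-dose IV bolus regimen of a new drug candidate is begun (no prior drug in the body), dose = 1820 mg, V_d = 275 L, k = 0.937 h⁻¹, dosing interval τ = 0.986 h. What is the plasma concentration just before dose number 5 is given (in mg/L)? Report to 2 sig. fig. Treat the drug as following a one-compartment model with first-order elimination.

4.2 mg/L

C₀ per dose = Dose / Vd = 1820 / 275 = 6.618 mg/L
Fraction remaining after one interval: r = e^(−kτ) = e^(−0.9370 × 0.986) = 0.3970
Before dose 5, 4 doses have been given (aged 1τ, 2τ, 3τ, 4τ).
C_trough = C₀ × (r + r² + … + r^4) = C₀ × r(1−r^4)/(1−r)
        = 6.618 × 0.3970 × (1 − 0.02484) / (1 − 0.3970) = 4.249 mg/L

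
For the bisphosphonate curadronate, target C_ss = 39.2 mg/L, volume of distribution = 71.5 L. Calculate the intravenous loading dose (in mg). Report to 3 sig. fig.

2800 mg

LD = Css × Vd = 39.2 × 71.5 = 2803 mg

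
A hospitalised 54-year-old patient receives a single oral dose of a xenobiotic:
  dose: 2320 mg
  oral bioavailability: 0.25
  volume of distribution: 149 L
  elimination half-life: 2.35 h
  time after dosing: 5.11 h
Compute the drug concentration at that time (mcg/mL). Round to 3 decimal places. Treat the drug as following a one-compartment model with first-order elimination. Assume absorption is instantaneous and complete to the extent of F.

0.862 mcg/mL

Amount reaching circulation = F × Dose = 0.25 × 2320 = 580.0 mg
C₀ = F·Dose / Vd = 580.0 / 149 = 3.893 mg/L
k = ln2 / t½ = 0.693147 / 2.35 = 0.2950 h⁻¹
C = C₀ · e^(−k·t) = 3.893 × e^(−0.2950 × 5.11)
  = 3.893 × 0.2215 = 0.8623 mg/L
(0.8623 mg/L = 0.8623 mcg/mL)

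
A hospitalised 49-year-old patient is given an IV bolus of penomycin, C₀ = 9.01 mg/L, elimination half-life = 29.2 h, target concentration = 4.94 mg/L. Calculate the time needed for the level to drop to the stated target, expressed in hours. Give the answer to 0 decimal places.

25 h

k = ln2 / t½ = 0.693147 / 29.2 = 0.02374 h⁻¹
t = ln(C₀ / C) / k = ln(9.010 / 4.94) / 0.02374
  = ln(1.824) / 0.02374 = 0.6010 / 0.02374 = 25.32 h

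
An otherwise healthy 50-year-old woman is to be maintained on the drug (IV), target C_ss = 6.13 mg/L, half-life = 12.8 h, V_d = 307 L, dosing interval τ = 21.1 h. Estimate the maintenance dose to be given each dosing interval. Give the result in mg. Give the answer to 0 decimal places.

k = ln2 / t½ = 0.693147 / 12.8 = 0.05415 h⁻¹
CL = k × Vd = 0.05415 × 307 = 16.62 L/h
At steady state, Dose/τ = Css × CL.
Dose = Css × CL × τ = 6.13 × 16.62 × 21.1 = 2150 mg

2150 mg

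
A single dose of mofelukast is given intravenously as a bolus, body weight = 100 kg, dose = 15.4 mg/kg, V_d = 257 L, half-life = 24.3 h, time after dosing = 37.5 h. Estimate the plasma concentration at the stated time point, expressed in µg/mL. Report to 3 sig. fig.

Total dose = 15.4 × 100 = 1540 mg
C₀ = Dose / Vd = 1540 / 257 = 5.992 mg/L
k = ln2 / t½ = 0.693147 / 24.3 = 0.02852 h⁻¹
C = C₀ · e^(−k·t) = 5.992 × e^(−0.02852 × 37.5)
  = 5.992 × 0.3432 = 2.056 mg/L
(2.056 mg/L = 2.056 µg/mL)

2.06 µg/mL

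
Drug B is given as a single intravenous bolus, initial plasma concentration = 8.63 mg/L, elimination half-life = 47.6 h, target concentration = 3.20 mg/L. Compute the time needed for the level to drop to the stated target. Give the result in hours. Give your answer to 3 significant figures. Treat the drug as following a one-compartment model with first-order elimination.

k = ln2 / t½ = 0.693147 / 47.6 = 0.01456 h⁻¹
t = ln(C₀ / C) / k = ln(8.630 / 3.20) / 0.01456
  = ln(2.697) / 0.01456 = 0.9921 / 0.01456 = 68.14 h

68.1 h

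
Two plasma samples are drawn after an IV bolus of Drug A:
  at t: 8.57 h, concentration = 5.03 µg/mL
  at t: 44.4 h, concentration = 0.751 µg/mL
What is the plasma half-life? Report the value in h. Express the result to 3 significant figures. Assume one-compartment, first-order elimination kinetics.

k = ln(C₁/C₂) / (t₂ − t₁) = ln(5.03/0.751) / (44.4 − 8.57)
  = 1.902 / 35.83 = 0.05308 h⁻¹
t½ = ln2 / k = 0.693147 / 0.05308 = 13.06 h

13.1 h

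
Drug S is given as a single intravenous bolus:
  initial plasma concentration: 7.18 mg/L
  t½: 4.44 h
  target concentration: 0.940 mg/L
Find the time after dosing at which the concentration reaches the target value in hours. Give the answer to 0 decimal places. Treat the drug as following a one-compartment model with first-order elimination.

13 h

k = ln2 / t½ = 0.693147 / 4.44 = 0.1561 h⁻¹
t = ln(C₀ / C) / k = ln(7.180 / 0.940) / 0.1561
  = ln(7.638) / 0.1561 = 2.033 / 0.1561 = 13.02 h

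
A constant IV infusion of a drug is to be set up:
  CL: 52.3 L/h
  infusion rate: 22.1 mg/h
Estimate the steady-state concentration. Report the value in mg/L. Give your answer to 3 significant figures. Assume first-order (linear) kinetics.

At steady state Css = R₀ / CL = 22.1 / 52.30 = 0.4226 mg/L

0.423 mg/L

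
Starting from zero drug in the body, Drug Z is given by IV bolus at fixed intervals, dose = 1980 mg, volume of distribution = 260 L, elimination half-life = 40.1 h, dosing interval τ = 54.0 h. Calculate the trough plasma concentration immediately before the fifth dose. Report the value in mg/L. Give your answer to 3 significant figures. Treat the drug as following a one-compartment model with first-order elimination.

C₀ per dose = Dose / Vd = 1980 / 260 = 7.615 mg/L
k = ln2 / t½ = 0.693147 / 40.1 = 0.01729 h⁻¹
Fraction remaining after one interval: r = e^(−kτ) = e^(−0.01729 × 54.0) = 0.3931
Before dose 5, 4 doses have been given (aged 1τ, 2τ, 3τ, 4τ).
C_trough = C₀ × (r + r² + … + r^4) = C₀ × r(1−r^4)/(1−r)
        = 7.615 × 0.3931 × (1 − 0.02388) / (1 − 0.3931) = 4.815 mg/L

4.82 mg/L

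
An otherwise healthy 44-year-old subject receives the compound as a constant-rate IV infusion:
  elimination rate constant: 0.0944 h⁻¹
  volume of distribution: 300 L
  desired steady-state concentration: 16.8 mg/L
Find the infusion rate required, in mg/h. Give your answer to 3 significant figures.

CL = k × Vd = 0.09440 × 300 = 28.32 L/h
At steady state, infusion rate R₀ = Css × CL = 16.8 × 28.32 = 475.8 mg/h

476 mg/h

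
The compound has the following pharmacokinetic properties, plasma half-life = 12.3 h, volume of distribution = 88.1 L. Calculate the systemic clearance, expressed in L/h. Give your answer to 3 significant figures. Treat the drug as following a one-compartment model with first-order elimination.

4.96 L/h

k = ln2 / t½ = 0.693147 / 12.3 = 0.05635 h⁻¹
CL = k × Vd = 0.05635 × 88.1 = 4.964 L/h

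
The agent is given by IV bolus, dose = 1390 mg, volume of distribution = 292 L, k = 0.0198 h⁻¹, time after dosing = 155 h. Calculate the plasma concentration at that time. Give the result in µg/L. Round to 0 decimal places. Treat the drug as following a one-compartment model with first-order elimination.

C₀ = Dose / Vd = 1390 / 292 = 4.760 mg/L
C = C₀ · e^(−k·t) = 4.760 × e^(−0.01980 × 155)
  = 4.760 × 0.04647 = 0.2212 mg/L
Convert: 0.2212 mg/L × 1000 = 221.2 µg/L

221 µg/L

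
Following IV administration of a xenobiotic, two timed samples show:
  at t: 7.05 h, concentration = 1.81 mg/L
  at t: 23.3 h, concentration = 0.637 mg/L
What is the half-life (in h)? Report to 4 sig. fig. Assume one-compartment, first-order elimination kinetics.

10.79 h

k = ln(C₁/C₂) / (t₂ − t₁) = ln(1.81/0.637) / (23.3 − 7.05)
  = 1.044 / 16.25 = 0.06425 h⁻¹
t½ = ln2 / k = 0.693147 / 0.06425 = 10.79 h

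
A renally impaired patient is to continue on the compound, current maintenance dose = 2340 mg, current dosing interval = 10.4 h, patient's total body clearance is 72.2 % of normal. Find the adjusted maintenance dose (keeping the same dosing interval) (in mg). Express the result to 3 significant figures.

To keep the same average steady-state level, dosing rate must scale with clearance.
CL ratio = 72.2 / 100 = 0.7220
New dose (same interval) = 2340 × 0.7220 = 1689 mg

1690 mg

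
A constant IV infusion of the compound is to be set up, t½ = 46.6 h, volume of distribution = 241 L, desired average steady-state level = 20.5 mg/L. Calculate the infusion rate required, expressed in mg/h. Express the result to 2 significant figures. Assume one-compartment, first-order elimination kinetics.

k = ln2 / t½ = 0.693147 / 46.6 = 0.01487 h⁻¹
CL = k × Vd = 0.01487 × 241 = 3.584 L/h
At steady state, infusion rate R₀ = Css × CL = 20.5 × 3.584 = 73.47 mg/h

73 mg/h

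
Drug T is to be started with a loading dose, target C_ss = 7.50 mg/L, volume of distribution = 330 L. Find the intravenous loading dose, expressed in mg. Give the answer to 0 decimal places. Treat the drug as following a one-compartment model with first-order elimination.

2475 mg

LD = Css × Vd = 7.50 × 330 = 2475 mg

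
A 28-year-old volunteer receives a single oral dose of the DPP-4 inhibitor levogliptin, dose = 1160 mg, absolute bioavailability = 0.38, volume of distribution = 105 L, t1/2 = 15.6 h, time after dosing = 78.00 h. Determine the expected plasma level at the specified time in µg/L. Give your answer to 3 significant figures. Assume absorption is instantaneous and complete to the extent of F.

131 µg/L

Amount reaching circulation = F × Dose = 0.38 × 1160 = 440.8 mg
C₀ = F·Dose / Vd = 440.8 / 105 = 4.198 mg/L
k = ln2 / t½ = 0.693147 / 15.6 = 0.04443 h⁻¹
t / t½ = 78.00 / 15.6 = 5 half-lives
C = C₀ × (1/2)^5 = 4.198 × 0.03125 = 0.1312 mg/L
Convert: 0.1312 mg/L × 1000 = 131.2 µg/L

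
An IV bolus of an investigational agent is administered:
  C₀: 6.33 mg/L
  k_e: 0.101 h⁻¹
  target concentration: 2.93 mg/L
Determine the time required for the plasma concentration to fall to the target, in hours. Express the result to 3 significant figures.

7.63 h

t = ln(C₀ / C) / k = ln(6.330 / 2.93) / 0.1010
  = ln(2.160) / 0.1010 = 0.7701 / 0.1010 = 7.625 h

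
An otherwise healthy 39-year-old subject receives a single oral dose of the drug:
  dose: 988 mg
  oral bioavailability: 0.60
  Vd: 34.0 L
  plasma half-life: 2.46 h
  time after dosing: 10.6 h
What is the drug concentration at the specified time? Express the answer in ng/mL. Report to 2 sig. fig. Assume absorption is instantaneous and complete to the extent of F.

880 ng/mL

Amount reaching circulation = F × Dose = 0.60 × 988.0 = 592.8 mg
C₀ = F·Dose / Vd = 592.8 / 34.0 = 17.44 mg/L
k = ln2 / t½ = 0.693147 / 2.46 = 0.2818 h⁻¹
C = C₀ · e^(−k·t) = 17.44 × e^(−0.2818 × 10.6)
  = 17.44 × 0.05043 = 0.8795 mg/L
Convert: 0.8795 mg/L × 1000 = 879.5 ng/mL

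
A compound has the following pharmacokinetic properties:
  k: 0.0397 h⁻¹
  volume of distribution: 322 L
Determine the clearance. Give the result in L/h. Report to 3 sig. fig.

12.8 L/h

CL = k × Vd = 0.0397 × 322 = 12.78 L/h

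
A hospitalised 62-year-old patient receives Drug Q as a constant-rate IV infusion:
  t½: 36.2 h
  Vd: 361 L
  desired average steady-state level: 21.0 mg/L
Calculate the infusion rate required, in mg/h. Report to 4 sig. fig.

k = ln2 / t½ = 0.693147 / 36.2 = 0.01915 h⁻¹
CL = k × Vd = 0.01915 × 361 = 6.913 L/h
At steady state, infusion rate R₀ = Css × CL = 21.0 × 6.913 = 145.2 mg/h

145.2 mg/h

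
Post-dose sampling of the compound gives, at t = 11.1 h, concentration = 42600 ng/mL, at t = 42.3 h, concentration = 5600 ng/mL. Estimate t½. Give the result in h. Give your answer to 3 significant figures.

k = ln(C₁/C₂) / (t₂ − t₁) = ln(42600/5600) / (42.3 − 11.1)
  = 2.029 / 31.20 = 0.06503 h⁻¹
t½ = ln2 / k = 0.693147 / 0.06503 = 10.66 h

10.7 h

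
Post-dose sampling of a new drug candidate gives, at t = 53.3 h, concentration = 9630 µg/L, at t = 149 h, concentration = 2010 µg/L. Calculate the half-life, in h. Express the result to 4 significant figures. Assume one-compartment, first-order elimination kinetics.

42.34 h

k = ln(C₁/C₂) / (t₂ − t₁) = ln(9630/2010) / (149 − 53.3)
  = 1.567 / 95.70 = 0.01637 h⁻¹
t½ = ln2 / k = 0.693147 / 0.01637 = 42.34 h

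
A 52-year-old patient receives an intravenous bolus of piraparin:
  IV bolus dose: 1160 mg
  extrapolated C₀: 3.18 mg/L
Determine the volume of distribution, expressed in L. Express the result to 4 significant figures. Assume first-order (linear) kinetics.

Vd = Dose / C₀ = 1160 / 3.18 = 364.8 L

364.8 L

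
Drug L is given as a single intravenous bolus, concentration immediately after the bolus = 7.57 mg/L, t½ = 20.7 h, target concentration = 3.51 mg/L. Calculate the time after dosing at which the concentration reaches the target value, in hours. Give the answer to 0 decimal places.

23 h

k = ln2 / t½ = 0.693147 / 20.7 = 0.03349 h⁻¹
t = ln(C₀ / C) / k = ln(7.570 / 3.51) / 0.03349
  = ln(2.157) / 0.03349 = 0.7687 / 0.03349 = 22.95 h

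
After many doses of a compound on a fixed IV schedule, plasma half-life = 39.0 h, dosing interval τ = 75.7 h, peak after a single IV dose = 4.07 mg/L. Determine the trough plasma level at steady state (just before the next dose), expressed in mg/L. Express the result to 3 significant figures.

k = ln2 / t½ = 0.693147 / 39.0 = 0.01777 h⁻¹
e^(−kτ) = e^(−0.01777 × 75.7) = 0.2605
Accumulation ratio R = 1 / (1 − e^(−kτ)) = 1 / (1 − 0.2605) = 1.352
Steady-state trough = C₀ × R × e^(−kτ) = 4.07 × 1.352 × 0.2605 = 1.433 mg/L

1.43 mg/L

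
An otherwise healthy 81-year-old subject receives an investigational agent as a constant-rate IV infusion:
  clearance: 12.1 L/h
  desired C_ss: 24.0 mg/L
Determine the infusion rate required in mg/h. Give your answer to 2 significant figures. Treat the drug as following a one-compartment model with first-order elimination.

At steady state, infusion rate R₀ = Css × CL = 24.0 × 12.10 = 290.4 mg/h

290 mg/h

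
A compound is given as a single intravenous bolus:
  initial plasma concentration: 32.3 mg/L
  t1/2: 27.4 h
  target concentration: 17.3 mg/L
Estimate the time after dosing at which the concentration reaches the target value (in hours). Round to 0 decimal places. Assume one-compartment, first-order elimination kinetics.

25 h

k = ln2 / t½ = 0.693147 / 27.4 = 0.02530 h⁻¹
t = ln(C₀ / C) / k = ln(32.30 / 17.3) / 0.02530
  = ln(1.867) / 0.02530 = 0.6243 / 0.02530 = 24.68 h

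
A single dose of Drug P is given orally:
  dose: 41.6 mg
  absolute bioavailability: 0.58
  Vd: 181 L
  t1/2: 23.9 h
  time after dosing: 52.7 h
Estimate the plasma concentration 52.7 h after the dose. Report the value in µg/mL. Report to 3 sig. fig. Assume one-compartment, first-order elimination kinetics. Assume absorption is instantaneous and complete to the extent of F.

Amount reaching circulation = F × Dose = 0.58 × 41.60 = 24.13 mg
C₀ = F·Dose / Vd = 24.13 / 181 = 0.1333 mg/L
k = ln2 / t½ = 0.693147 / 23.9 = 0.02900 h⁻¹
C = C₀ · e^(−k·t) = 0.1333 × e^(−0.02900 × 52.7)
  = 0.1333 × 0.2169 = 0.02891 mg/L
(0.02891 mg/L = 0.02891 µg/mL)

0.0289 µg/mL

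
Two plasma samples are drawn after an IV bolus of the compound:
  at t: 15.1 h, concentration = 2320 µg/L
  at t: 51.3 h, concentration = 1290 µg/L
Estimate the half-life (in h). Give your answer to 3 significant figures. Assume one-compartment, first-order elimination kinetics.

k = ln(C₁/C₂) / (t₂ − t₁) = ln(2320/1290) / (51.3 − 15.1)
  = 0.5869 / 36.20 = 0.01621 h⁻¹
t½ = ln2 / k = 0.693147 / 0.01621 = 42.76 h

42.8 h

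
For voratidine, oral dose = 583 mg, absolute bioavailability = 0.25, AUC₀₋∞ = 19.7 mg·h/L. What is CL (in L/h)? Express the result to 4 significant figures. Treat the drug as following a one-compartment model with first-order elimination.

CL = F·Dose / AUC = 0.25 × 583 / 19.7 = 7.398 L/h

7.398 L/h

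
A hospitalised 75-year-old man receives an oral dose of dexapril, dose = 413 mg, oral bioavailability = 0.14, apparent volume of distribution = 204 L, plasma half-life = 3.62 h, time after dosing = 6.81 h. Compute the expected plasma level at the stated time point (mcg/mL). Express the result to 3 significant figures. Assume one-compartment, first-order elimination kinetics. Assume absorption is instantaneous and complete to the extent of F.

0.0769 mcg/mL

Amount reaching circulation = F × Dose = 0.14 × 413.0 = 57.82 mg
C₀ = F·Dose / Vd = 57.82 / 204 = 0.2834 mg/L
k = ln2 / t½ = 0.693147 / 3.62 = 0.1915 h⁻¹
C = C₀ · e^(−k·t) = 0.2834 × e^(−0.1915 × 6.81)
  = 0.2834 × 0.2714 = 0.07691 mg/L
(0.07691 mg/L = 0.07691 mcg/mL)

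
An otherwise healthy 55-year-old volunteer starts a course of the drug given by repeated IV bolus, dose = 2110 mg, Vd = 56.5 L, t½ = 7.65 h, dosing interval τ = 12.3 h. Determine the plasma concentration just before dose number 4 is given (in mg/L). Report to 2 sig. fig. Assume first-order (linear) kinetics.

C₀ per dose = Dose / Vd = 2110 / 56.5 = 37.35 mg/L
k = ln2 / t½ = 0.693147 / 7.65 = 0.09061 h⁻¹
Fraction remaining after one interval: r = e^(−kτ) = e^(−0.09061 × 12.3) = 0.3281
Before dose 4, 3 doses have been given (aged 1τ, 2τ, 3τ).
C_trough = C₀ × (r + r² + … + r^3) = C₀ × r(1−r^3)/(1−r)
        = 37.35 × 0.3281 × (1 − 0.03532) / (1 − 0.3281) = 17.59 mg/L

18 mg/L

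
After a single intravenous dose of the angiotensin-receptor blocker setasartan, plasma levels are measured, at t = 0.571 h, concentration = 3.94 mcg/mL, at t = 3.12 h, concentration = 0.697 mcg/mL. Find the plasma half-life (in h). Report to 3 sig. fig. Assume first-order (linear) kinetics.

1.02 h

k = ln(C₁/C₂) / (t₂ − t₁) = ln(3.94/0.697) / (3.12 − 0.571)
  = 1.732 / 2.549 = 0.6795 h⁻¹
t½ = ln2 / k = 0.693147 / 0.6795 = 1.020 h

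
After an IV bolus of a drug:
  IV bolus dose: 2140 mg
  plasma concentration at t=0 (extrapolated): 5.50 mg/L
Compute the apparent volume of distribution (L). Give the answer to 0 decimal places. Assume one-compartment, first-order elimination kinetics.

Vd = Dose / C₀ = 2140 / 5.50 = 389.1 L

389 L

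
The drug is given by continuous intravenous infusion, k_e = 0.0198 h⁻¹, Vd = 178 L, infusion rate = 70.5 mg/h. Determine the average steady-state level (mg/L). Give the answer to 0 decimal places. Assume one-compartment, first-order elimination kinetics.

CL = k × Vd = 0.01980 × 178 = 3.524 L/h
At steady state Css = R₀ / CL = 70.5 / 3.524 = 20.01 mg/L

20 mg/L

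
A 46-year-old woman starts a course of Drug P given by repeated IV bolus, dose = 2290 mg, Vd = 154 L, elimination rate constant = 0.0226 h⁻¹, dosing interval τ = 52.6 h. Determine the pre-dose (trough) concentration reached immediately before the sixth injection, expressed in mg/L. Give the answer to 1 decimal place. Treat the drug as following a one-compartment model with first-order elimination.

6.5 mg/L

C₀ per dose = Dose / Vd = 2290 / 154 = 14.87 mg/L
Fraction remaining after one interval: r = e^(−kτ) = e^(−0.02260 × 52.6) = 0.3046
Before dose 6, 5 doses have been given (aged 1τ, 2τ, 3τ, 4τ, 5τ).
C_trough = C₀ × (r + r² + … + r^5) = C₀ × r(1−r^5)/(1−r)
        = 14.87 × 0.3046 × (1 − 0.002622) / (1 − 0.3046) = 6.496 mg/L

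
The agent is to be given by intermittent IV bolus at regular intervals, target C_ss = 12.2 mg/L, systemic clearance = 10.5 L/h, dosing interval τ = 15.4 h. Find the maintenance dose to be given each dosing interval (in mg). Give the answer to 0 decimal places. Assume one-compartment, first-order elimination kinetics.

1973 mg

At steady state, Dose/τ = Css × CL.
Dose = Css × CL × τ = 12.2 × 10.50 × 15.4 = 1973 mg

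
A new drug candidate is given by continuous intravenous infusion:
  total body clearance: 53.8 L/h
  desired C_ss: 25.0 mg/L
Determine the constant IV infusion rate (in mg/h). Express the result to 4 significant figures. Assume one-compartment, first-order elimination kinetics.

At steady state, infusion rate R₀ = Css × CL = 25.0 × 53.80 = 1345 mg/h

1345 mg/h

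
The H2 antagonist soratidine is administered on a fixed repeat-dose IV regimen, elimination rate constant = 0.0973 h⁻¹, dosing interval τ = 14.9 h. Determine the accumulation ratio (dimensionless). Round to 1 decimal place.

1.3

e^(−kτ) = e^(−0.09730 × 14.9) = 0.2346
Accumulation ratio R = 1 / (1 − e^(−kτ)) = 1 / (1 − 0.2346) = 1.307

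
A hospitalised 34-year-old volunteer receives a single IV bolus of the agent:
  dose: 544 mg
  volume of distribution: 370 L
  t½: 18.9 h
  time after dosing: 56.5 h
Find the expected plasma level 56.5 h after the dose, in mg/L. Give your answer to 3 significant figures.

0.185 mg/L

C₀ = Dose / Vd = 544.0 / 370 = 1.470 mg/L
k = ln2 / t½ = 0.693147 / 18.9 = 0.03667 h⁻¹
C = C₀ · e^(−k·t) = 1.470 × e^(−0.03667 × 56.5)
  = 1.470 × 0.1260 = 0.1852 mg/L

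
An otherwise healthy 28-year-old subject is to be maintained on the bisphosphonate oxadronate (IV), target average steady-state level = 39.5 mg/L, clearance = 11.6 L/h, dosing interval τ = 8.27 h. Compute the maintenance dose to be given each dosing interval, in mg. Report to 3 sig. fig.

3790 mg

At steady state, Dose/τ = Css × CL.
Dose = Css × CL × τ = 39.5 × 11.60 × 8.27 = 3789 mg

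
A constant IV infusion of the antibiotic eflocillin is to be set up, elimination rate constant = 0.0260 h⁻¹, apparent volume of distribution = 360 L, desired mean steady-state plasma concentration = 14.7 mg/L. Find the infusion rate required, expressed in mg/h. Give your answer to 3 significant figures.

CL = k × Vd = 0.02600 × 360 = 9.360 L/h
At steady state, infusion rate R₀ = Css × CL = 14.7 × 9.360 = 137.6 mg/h

138 mg/h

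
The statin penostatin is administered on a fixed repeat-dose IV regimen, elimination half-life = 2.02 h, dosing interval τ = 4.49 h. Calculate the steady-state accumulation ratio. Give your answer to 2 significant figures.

k = ln2 / t½ = 0.693147 / 2.02 = 0.3431 h⁻¹
e^(−kτ) = e^(−0.3431 × 4.49) = 0.2143
Accumulation ratio R = 1 / (1 − e^(−kτ)) = 1 / (1 − 0.2143) = 1.273

1.3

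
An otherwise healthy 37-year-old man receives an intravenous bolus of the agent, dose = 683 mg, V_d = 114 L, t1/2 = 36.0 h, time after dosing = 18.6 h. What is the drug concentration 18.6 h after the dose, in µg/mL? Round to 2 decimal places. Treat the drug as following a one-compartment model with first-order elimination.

C₀ = Dose / Vd = 683.0 / 114 = 5.991 mg/L
k = ln2 / t½ = 0.693147 / 36.0 = 0.01925 h⁻¹
C = C₀ · e^(−k·t) = 5.991 × e^(−0.01925 × 18.6)
  = 5.991 × 0.6990 = 4.188 mg/L
(4.188 mg/L = 4.188 µg/mL)

4.19 µg/mL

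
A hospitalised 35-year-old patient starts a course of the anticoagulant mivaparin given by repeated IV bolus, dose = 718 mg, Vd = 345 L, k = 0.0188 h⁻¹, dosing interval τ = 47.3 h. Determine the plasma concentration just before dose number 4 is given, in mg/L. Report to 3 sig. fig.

1.35 mg/L

C₀ per dose = Dose / Vd = 718 / 345 = 2.081 mg/L
Fraction remaining after one interval: r = e^(−kτ) = e^(−0.01880 × 47.3) = 0.4110
Before dose 4, 3 doses have been given (aged 1τ, 2τ, 3τ).
C_trough = C₀ × (r + r² + … + r^3) = C₀ × r(1−r^3)/(1−r)
        = 2.081 × 0.4110 × (1 − 0.06943) / (1 − 0.4110) = 1.351 mg/L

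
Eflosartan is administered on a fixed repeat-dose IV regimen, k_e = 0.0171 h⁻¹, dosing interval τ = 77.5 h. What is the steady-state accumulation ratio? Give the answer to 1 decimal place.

e^(−kτ) = e^(−0.01710 × 77.5) = 0.2657
Accumulation ratio R = 1 / (1 − e^(−kτ)) = 1 / (1 − 0.2657) = 1.362

1.4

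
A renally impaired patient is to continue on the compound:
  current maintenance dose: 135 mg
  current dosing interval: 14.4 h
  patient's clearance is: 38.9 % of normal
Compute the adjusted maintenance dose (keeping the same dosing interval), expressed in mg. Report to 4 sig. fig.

To keep the same average steady-state level, dosing rate must scale with clearance.
CL ratio = 38.9 / 100 = 0.3890
New dose (same interval) = 135 × 0.3890 = 52.52 mg

52.52 mg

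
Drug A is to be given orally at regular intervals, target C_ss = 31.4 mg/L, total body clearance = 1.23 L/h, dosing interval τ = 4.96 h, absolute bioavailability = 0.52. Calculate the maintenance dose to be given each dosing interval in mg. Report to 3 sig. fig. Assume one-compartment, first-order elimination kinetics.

At steady state, F × (Dose/τ) = Css × CL.
Dose = Css × CL × τ / F = 31.4 × 1.230 × 4.96 / 0.52 = 368.4 mg

368 mg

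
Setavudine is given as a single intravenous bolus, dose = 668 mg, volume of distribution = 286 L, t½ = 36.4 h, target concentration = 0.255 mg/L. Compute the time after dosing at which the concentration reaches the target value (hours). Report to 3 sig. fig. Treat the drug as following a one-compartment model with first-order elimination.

C₀ = Dose / Vd = 668.0 / 286 = 2.336 mg/L
k = ln2 / t½ = 0.693147 / 36.4 = 0.01904 h⁻¹
t = ln(C₀ / C) / k = ln(2.336 / 0.255) / 0.01904
  = ln(9.161) / 0.01904 = 2.215 / 0.01904 = 116.3 h

116 h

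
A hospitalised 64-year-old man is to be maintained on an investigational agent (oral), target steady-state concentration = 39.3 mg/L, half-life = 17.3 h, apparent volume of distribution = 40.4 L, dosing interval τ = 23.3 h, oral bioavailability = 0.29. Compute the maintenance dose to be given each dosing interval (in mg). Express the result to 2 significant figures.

k = ln2 / t½ = 0.693147 / 17.3 = 0.04007 h⁻¹
CL = k × Vd = 0.04007 × 40.4 = 1.619 L/h
At steady state, F × (Dose/τ) = Css × CL.
Dose = Css × CL × τ / F = 39.3 × 1.619 × 23.3 / 0.29 = 5112 mg

5100 mg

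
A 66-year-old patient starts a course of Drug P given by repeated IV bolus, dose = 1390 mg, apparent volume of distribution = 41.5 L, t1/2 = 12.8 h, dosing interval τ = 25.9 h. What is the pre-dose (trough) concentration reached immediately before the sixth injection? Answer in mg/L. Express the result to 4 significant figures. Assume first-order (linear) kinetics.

10.92 mg/L

C₀ per dose = Dose / Vd = 1390 / 41.5 = 33.49 mg/L
k = ln2 / t½ = 0.693147 / 12.8 = 0.05415 h⁻¹
Fraction remaining after one interval: r = e^(−kτ) = e^(−0.05415 × 25.9) = 0.2460
Before dose 6, 5 doses have been given (aged 1τ, 2τ, 3τ, 4τ, 5τ).
C_trough = C₀ × (r + r² + … + r^5) = C₀ × r(1−r^5)/(1−r)
        = 33.49 × 0.2460 × (1 − 0.0009009) / (1 − 0.2460) = 10.92 mg/L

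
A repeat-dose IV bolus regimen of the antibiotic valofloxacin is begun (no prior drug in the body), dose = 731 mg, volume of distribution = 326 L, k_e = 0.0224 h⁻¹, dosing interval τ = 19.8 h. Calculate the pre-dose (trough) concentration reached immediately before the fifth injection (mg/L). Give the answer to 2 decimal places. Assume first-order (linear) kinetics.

3.34 mg/L

C₀ per dose = Dose / Vd = 731 / 326 = 2.242 mg/L
Fraction remaining after one interval: r = e^(−kτ) = e^(−0.02240 × 19.8) = 0.6418
Before dose 5, 4 doses have been given (aged 1τ, 2τ, 3τ, 4τ).
C_trough = C₀ × (r + r² + … + r^4) = C₀ × r(1−r^4)/(1−r)
        = 2.242 × 0.6418 × (1 − 0.1697) / (1 − 0.6418) = 3.335 mg/L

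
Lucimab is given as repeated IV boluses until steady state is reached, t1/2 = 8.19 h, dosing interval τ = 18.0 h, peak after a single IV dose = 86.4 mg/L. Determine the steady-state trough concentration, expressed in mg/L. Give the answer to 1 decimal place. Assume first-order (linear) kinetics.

k = ln2 / t½ = 0.693147 / 8.19 = 0.08463 h⁻¹
e^(−kτ) = e^(−0.08463 × 18.0) = 0.2180
Accumulation ratio R = 1 / (1 − e^(−kτ)) = 1 / (1 − 0.2180) = 1.279
Steady-state trough = C₀ × R × e^(−kτ) = 86.4 × 1.279 × 0.2180 = 24.09 mg/L

24.1 mg/L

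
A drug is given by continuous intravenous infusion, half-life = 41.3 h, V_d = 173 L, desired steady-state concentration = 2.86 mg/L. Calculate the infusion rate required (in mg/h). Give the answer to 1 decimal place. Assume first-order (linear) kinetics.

k = ln2 / t½ = 0.693147 / 41.3 = 0.01678 h⁻¹
CL = k × Vd = 0.01678 × 173 = 2.903 L/h
At steady state, infusion rate R₀ = Css × CL = 2.86 × 2.903 = 8.303 mg/h

8.3 mg/h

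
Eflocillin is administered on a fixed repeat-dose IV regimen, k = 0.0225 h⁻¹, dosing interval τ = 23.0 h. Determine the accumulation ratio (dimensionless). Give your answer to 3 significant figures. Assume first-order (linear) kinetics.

e^(−kτ) = e^(−0.02250 × 23.0) = 0.5960
Accumulation ratio R = 1 / (1 − e^(−kτ)) = 1 / (1 − 0.5960) = 2.475

2.48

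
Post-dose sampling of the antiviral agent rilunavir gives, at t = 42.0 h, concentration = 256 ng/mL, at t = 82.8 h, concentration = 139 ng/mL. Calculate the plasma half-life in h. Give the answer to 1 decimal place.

k = ln(C₁/C₂) / (t₂ − t₁) = ln(256/139) / (82.8 − 42.0)
  = 0.6107 / 40.80 = 0.01497 h⁻¹
t½ = ln2 / k = 0.693147 / 0.01497 = 46.30 h

46.3 h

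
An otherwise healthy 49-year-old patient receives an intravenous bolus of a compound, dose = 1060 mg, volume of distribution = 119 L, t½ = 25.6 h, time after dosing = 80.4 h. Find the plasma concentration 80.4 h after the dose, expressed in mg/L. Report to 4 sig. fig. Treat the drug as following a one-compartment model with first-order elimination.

1.010 mg/L

C₀ = Dose / Vd = 1060 / 119 = 8.908 mg/L
k = ln2 / t½ = 0.693147 / 25.6 = 0.02708 h⁻¹
C = C₀ · e^(−k·t) = 8.908 × e^(−0.02708 × 80.4)
  = 8.908 × 0.1134 = 1.010 mg/L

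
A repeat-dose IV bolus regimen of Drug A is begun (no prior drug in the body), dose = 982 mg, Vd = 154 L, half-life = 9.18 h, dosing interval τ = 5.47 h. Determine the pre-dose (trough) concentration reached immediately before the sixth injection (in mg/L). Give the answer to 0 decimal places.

11 mg/L

C₀ per dose = Dose / Vd = 982 / 154 = 6.377 mg/L
k = ln2 / t½ = 0.693147 / 9.18 = 0.07551 h⁻¹
Fraction remaining after one interval: r = e^(−kτ) = e^(−0.07551 × 5.47) = 0.6616
Before dose 6, 5 doses have been given (aged 1τ, 2τ, 3τ, 4τ, 5τ).
C_trough = C₀ × (r + r² + … + r^5) = C₀ × r(1−r^5)/(1−r)
        = 6.377 × 0.6616 × (1 − 0.1268) / (1 − 0.6616) = 10.89 mg/L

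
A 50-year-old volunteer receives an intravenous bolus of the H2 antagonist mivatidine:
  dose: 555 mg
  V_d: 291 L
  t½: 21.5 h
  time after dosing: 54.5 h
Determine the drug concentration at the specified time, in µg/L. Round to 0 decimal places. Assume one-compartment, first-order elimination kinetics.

C₀ = Dose / Vd = 555.0 / 291 = 1.907 mg/L
k = ln2 / t½ = 0.693147 / 21.5 = 0.03224 h⁻¹
C = C₀ · e^(−k·t) = 1.907 × e^(−0.03224 × 54.5)
  = 1.907 × 0.1725 = 0.3290 mg/L
Convert: 0.3290 mg/L × 1000 = 329.0 µg/L

329 µg/L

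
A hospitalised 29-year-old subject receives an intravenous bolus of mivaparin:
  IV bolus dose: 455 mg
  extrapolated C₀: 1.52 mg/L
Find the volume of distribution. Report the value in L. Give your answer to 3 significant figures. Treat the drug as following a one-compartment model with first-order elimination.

299 L

Vd = Dose / C₀ = 455.0 / 1.52 = 299.3 L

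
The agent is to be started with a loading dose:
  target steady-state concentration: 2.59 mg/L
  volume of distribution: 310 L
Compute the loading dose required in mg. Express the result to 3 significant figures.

803 mg

LD = Css × Vd = 2.59 × 310 = 802.9 mg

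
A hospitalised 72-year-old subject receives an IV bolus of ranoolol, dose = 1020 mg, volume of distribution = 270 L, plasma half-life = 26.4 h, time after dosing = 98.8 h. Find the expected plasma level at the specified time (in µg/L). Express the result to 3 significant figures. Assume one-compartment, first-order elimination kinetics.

282 µg/L

C₀ = Dose / Vd = 1020 / 270 = 3.778 mg/L
k = ln2 / t½ = 0.693147 / 26.4 = 0.02626 h⁻¹
C = C₀ · e^(−k·t) = 3.778 × e^(−0.02626 × 98.8)
  = 3.778 × 0.07468 = 0.2821 mg/L
Convert: 0.2821 mg/L × 1000 = 282.1 µg/L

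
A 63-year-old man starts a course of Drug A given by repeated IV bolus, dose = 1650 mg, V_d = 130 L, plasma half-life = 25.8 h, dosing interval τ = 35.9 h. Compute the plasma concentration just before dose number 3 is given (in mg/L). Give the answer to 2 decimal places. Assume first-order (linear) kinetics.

C₀ per dose = Dose / Vd = 1650 / 130 = 12.69 mg/L
k = ln2 / t½ = 0.693147 / 25.8 = 0.02687 h⁻¹
Fraction remaining after one interval: r = e^(−kτ) = e^(−0.02687 × 35.9) = 0.3811
Before dose 3, 2 doses have been given (aged 1τ, 2τ).
C_trough = C₀ × (r + r²) = 12.69 × (0.3811 + 0.1452) = 6.679 mg/L

6.68 mg/L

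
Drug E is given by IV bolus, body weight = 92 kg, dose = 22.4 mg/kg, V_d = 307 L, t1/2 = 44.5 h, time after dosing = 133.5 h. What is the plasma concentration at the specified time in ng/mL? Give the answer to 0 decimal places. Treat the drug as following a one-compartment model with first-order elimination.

Total dose = 22.4 × 92 = 2061 mg
C₀ = Dose / Vd = 2061 / 307 = 6.713 mg/L
k = ln2 / t½ = 0.693147 / 44.5 = 0.01558 h⁻¹
t / t½ = 133.5 / 44.5 = 3 half-lives
C = C₀ × (1/2)^3 = 6.713 × 0.1250 = 0.8391 mg/L
Convert: 0.8391 mg/L × 1000 = 839.1 ng/mL

839 ng/mL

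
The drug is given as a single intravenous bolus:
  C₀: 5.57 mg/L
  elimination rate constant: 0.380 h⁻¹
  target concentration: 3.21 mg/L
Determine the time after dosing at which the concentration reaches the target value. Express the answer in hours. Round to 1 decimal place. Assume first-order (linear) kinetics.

t = ln(C₀ / C) / k = ln(5.570 / 3.21) / 0.3800
  = ln(1.735) / 0.3800 = 0.5510 / 0.3800 = 1.450 h

1.5 h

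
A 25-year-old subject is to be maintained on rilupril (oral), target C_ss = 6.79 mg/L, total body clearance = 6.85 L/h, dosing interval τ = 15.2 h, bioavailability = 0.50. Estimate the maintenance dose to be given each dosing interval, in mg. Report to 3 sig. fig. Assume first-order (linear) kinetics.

At steady state, F × (Dose/τ) = Css × CL.
Dose = Css × CL × τ / F = 6.79 × 6.850 × 15.2 / 0.50 = 1414 mg

1410 mg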